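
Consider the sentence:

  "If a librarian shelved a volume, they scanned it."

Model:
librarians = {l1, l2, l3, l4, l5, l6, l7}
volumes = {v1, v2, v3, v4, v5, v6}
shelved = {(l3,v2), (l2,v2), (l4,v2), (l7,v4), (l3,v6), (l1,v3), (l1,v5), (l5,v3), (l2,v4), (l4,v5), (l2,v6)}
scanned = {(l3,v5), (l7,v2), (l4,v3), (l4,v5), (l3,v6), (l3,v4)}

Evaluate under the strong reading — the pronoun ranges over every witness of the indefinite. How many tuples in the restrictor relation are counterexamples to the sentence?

9

"it" takes "a volume" as antecedent — a donkey pronoun bound across the clause boundary.
Strong reading: for every (l,v) with shelved(l,v), scanned(l,v).
Restrictor pairs: (l1,v3) ✗  (l1,v5) ✗  (l2,v2) ✗  (l2,v4) ✗  (l2,v6) ✗  (l3,v2) ✗  (l3,v6) ✓  (l4,v2) ✗  (l4,v5) ✓  (l5,v3) ✗  (l7,v4) ✗
Counterexamples (restrictor pairs failing the scope): 9.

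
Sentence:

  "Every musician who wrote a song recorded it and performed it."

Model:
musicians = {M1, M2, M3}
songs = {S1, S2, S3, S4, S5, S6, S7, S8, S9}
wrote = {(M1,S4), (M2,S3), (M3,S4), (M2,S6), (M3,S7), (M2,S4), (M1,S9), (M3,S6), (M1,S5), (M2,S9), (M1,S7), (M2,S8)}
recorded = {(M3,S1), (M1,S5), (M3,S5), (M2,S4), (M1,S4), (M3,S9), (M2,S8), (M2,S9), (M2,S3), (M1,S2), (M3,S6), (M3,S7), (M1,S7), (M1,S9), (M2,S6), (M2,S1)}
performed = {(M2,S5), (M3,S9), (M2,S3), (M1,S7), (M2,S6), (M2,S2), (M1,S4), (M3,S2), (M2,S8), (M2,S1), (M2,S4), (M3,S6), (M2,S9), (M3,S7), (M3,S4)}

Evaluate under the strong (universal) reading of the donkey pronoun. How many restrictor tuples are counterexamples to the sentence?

"it" takes "a song" as antecedent — a donkey pronoun bound across the clause boundary.
Strong reading: for every (m,s) with wrote(m,s), recorded(m,s) ∧ performed(m,s).
Restrictor pairs: (M1,S4) ✓  (M1,S5) ✗  (M1,S7) ✓  (M1,S9) ✗  (M2,S3) ✓  (M2,S4) ✓  (M2,S6) ✓  (M2,S8) ✓  (M2,S9) ✓  (M3,S4) ✗  (M3,S6) ✓  (M3,S7) ✓
Counterexamples (restrictor pairs failing the scope): 3.

3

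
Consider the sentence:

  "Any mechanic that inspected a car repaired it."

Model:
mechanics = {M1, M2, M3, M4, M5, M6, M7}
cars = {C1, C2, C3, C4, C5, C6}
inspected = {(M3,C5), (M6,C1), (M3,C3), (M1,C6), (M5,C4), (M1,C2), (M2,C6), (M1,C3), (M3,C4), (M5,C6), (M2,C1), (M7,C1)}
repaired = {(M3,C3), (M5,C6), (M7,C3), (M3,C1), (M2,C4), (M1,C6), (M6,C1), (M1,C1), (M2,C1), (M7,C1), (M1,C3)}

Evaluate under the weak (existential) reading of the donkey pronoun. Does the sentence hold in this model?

"it" takes "a car" as antecedent — a donkey pronoun bound across the clause boundary.
Weak reading: every mechanic m with some inspected-car has at least one inspected-car c such that repaired(m,c).
Per mechanic: M1:✓  M2:✓  M3:✓  M5:✓  M6:✓  M7:✓
Every mechanic in the restrictor has a witness.

True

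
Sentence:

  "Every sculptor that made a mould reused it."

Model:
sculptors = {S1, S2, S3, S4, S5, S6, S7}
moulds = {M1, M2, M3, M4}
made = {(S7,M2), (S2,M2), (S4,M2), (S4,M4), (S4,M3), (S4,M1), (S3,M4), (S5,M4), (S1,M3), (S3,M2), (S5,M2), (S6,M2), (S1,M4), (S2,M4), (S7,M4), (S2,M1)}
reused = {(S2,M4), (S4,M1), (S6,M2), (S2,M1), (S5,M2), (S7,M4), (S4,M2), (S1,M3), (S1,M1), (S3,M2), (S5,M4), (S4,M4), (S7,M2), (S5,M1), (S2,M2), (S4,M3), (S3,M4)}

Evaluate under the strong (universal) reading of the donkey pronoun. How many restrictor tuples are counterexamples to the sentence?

1

"it" takes "a mould" as antecedent — a donkey pronoun bound across the clause boundary.
Strong reading: for every (s,m) with made(s,m), reused(s,m).
Restrictor pairs: (S1,M3) ✓  (S1,M4) ✗  (S2,M1) ✓  (S2,M2) ✓  (S2,M4) ✓  (S3,M2) ✓  (S3,M4) ✓  (S4,M1) ✓  (S4,M2) ✓  (S4,M3) ✓  (S4,M4) ✓  (S5,M2) ✓  (S5,M4) ✓  (S6,M2) ✓  (S7,M2) ✓  (S7,M4) ✓
Counterexamples (restrictor pairs failing the scope): 1.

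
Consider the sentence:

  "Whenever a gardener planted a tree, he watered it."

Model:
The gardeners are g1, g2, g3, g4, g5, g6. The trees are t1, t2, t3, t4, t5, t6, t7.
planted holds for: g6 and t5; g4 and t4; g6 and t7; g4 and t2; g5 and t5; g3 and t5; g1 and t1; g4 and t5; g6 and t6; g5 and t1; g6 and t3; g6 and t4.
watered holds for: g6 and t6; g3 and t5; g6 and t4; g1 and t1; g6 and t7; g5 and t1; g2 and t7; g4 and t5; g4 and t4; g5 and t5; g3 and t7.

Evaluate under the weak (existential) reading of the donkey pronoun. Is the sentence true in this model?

True

"it" takes "a tree" as antecedent — a donkey pronoun bound across the clause boundary.
Weak reading: every gardener g with some planted-tree has at least one planted-tree t such that watered(g,t).
Per gardener: g1:✓  g3:✓  g4:✓  g5:✓  g6:✓
Every gardener in the restrictor has a witness.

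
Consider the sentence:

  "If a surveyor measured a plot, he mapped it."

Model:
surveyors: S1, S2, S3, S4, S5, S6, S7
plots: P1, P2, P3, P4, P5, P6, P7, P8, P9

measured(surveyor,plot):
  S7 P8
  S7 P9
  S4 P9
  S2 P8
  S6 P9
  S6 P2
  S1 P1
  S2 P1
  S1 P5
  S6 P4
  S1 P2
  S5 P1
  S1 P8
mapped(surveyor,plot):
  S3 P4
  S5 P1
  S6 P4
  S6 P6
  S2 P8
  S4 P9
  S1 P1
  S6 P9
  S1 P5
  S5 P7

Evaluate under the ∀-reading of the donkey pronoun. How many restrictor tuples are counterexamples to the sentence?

6

"it" takes "a plot" as antecedent — a donkey pronoun bound across the clause boundary.
Strong reading: for every (s,p) with measured(s,p), mapped(s,p).
Restrictor pairs: (S1,P1) ✓  (S1,P2) ✗  (S1,P5) ✓  (S1,P8) ✗  (S2,P1) ✗  (S2,P8) ✓  (S4,P9) ✓  (S5,P1) ✓  (S6,P2) ✗  (S6,P4) ✓  (S6,P9) ✓  (S7,P8) ✗  (S7,P9) ✗
Counterexamples (restrictor pairs failing the scope): 6.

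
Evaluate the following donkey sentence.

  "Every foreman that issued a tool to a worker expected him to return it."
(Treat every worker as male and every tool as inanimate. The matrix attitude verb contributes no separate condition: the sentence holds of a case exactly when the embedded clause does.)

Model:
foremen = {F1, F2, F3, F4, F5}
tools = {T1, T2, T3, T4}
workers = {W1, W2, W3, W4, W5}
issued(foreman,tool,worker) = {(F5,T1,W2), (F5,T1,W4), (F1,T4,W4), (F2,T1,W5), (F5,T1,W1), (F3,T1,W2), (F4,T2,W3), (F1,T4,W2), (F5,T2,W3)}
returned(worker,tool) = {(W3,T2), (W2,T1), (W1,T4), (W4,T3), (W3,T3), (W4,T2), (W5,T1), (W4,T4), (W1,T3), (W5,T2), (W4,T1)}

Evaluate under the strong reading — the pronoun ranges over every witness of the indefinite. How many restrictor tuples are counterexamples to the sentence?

"him" takes "a worker" as antecedent and "it" takes "a tool"; both are donkey pronouns co-varying with the restrictor.
Strong reading: for every (f,t,w) with issued(f,t,w), returned(w,t).
Restrictor triples: (F1,T4,W2)→returned(W2,T4) ✗  (F1,T4,W4)→returned(W4,T4) ✓  (F2,T1,W5)→returned(W5,T1) ✓  (F3,T1,W2)→returned(W2,T1) ✓  (F4,T2,W3)→returned(W3,T2) ✓  (F5,T1,W1)→returned(W1,T1) ✗  (F5,T1,W2)→returned(W2,T1) ✓  (F5,T1,W4)→returned(W4,T1) ✓  (F5,T2,W3)→returned(W3,T2) ✓
Counterexamples (restrictor triples failing the scope): 2.

2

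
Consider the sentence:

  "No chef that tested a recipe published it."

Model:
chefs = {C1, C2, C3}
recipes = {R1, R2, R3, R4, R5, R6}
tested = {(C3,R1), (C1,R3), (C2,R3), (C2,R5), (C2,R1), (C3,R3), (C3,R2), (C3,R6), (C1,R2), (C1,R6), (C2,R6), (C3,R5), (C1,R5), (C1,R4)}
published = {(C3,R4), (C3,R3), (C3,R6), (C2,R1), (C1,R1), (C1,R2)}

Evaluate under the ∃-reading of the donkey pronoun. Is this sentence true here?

"it" takes "a recipe" as antecedent — a donkey pronoun bound across the clause boundary.
Truth condition: for no (c,r) with tested(c,r) does published(c,r) hold.
Restrictor pairs — does the scope hold? (C1,R2):holds  (C1,R3):fails  (C1,R4):fails  (C1,R5):fails  (C1,R6):fails  (C2,R1):holds  (C2,R3):fails  (C2,R5):fails  (C2,R6):fails  (C3,R1):fails  (C3,R2):fails  (C3,R3):holds  (C3,R5):fails  (C3,R6):holds
Scope holds for 4 pair(s), so the sentence is false.

False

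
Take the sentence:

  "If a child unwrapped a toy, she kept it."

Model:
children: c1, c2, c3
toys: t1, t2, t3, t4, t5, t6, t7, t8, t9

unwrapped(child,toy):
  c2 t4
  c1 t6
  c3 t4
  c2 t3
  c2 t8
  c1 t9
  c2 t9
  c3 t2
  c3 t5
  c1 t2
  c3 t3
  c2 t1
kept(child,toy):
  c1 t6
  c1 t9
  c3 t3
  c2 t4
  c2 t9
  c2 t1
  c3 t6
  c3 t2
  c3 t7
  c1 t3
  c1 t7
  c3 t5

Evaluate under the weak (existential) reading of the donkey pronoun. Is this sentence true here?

True

"it" takes "a toy" as antecedent — a donkey pronoun bound across the clause boundary.
Weak reading: every child c with some unwrapped-toy has at least one unwrapped-toy t such that kept(c,t).
Per child: c1:✓  c2:✓  c3:✓
Every child in the restrictor has a witness.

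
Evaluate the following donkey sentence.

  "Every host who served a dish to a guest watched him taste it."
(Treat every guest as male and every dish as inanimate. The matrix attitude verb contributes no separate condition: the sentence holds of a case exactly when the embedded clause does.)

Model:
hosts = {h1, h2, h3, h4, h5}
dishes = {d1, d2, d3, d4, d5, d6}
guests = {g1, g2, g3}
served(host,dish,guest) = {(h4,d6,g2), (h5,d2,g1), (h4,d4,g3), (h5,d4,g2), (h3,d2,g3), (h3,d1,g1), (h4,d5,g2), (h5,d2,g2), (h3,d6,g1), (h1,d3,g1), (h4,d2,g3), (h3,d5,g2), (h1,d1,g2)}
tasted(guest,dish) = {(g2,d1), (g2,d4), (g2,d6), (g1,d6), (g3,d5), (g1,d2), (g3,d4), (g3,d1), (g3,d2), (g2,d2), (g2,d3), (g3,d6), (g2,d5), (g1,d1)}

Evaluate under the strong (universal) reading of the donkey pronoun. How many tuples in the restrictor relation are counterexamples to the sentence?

"him" takes "a guest" as antecedent and "it" takes "a dish"; both are donkey pronouns co-varying with the restrictor.
Strong reading: for every (h,d,g) with served(h,d,g), tasted(g,d).
Restrictor triples: (h1,d1,g2)→tasted(g2,d1) ✓  (h1,d3,g1)→tasted(g1,d3) ✗  (h3,d1,g1)→tasted(g1,d1) ✓  (h3,d2,g3)→tasted(g3,d2) ✓  (h3,d5,g2)→tasted(g2,d5) ✓  (h3,d6,g1)→tasted(g1,d6) ✓  (h4,d2,g3)→tasted(g3,d2) ✓  (h4,d4,g3)→tasted(g3,d4) ✓  (h4,d5,g2)→tasted(g2,d5) ✓  (h4,d6,g2)→tasted(g2,d6) ✓  (h5,d2,g1)→tasted(g1,d2) ✓  (h5,d2,g2)→tasted(g2,d2) ✓  (h5,d4,g2)→tasted(g2,d4) ✓
Counterexamples (restrictor triples failing the scope): 1.

1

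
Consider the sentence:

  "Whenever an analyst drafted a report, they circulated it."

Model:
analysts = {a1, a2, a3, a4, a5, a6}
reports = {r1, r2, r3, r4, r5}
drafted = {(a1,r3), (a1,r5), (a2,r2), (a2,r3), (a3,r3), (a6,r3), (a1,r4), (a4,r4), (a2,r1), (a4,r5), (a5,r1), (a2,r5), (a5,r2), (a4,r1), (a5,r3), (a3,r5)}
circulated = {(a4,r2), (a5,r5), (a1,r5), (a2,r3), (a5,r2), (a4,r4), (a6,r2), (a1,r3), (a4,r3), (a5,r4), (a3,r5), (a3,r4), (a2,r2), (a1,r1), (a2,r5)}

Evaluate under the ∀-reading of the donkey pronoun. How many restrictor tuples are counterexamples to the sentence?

8

"it" takes "a report" as antecedent — a donkey pronoun bound across the clause boundary.
Strong reading: for every (a,r) with drafted(a,r), circulated(a,r).
Restrictor pairs: (a1,r3) ✓  (a1,r4) ✗  (a1,r5) ✓  (a2,r1) ✗  (a2,r2) ✓  (a2,r3) ✓  (a2,r5) ✓  (a3,r3) ✗  (a3,r5) ✓  (a4,r1) ✗  (a4,r4) ✓  (a4,r5) ✗  (a5,r1) ✗  (a5,r2) ✓  (a5,r3) ✗  (a6,r3) ✗
Counterexamples (restrictor pairs failing the scope): 8.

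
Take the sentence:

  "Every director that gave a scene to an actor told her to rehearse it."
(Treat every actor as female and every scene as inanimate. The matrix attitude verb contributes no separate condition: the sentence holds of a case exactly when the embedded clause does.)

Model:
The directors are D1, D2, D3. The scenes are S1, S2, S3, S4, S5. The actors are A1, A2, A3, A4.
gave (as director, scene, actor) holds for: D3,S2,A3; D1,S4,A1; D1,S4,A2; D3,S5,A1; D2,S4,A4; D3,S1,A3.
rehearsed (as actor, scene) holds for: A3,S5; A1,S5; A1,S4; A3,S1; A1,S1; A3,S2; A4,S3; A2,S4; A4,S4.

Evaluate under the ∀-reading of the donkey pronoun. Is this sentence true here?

True

"her" takes "an actor" as antecedent and "it" takes "a scene"; both are donkey pronouns co-varying with the restrictor.
Strong reading: for every (d,s,a) with gave(d,s,a), rehearsed(a,s).
Restrictor triples: (D1,S4,A1)→rehearsed(A1,S4) ✓  (D1,S4,A2)→rehearsed(A2,S4) ✓  (D2,S4,A4)→rehearsed(A4,S4) ✓  (D3,S1,A3)→rehearsed(A3,S1) ✓  (D3,S2,A3)→rehearsed(A3,S2) ✓  (D3,S5,A1)→rehearsed(A1,S5) ✓
Every restrictor triple satisfies the scope.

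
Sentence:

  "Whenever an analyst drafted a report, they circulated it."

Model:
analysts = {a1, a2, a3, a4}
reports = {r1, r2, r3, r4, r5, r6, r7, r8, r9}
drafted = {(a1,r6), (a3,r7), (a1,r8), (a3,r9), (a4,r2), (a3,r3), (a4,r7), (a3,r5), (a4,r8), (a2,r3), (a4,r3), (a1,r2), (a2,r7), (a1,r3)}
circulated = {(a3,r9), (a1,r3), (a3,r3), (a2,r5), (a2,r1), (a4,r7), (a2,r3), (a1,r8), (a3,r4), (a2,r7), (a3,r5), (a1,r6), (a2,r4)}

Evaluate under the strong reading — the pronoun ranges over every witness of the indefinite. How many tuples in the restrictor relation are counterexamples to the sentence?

"it" takes "a report" as antecedent — a donkey pronoun bound across the clause boundary.
Strong reading: for every (a,r) with drafted(a,r), circulated(a,r).
Restrictor pairs: (a1,r2) ✗  (a1,r3) ✓  (a1,r6) ✓  (a1,r8) ✓  (a2,r3) ✓  (a2,r7) ✓  (a3,r3) ✓  (a3,r5) ✓  (a3,r7) ✗  (a3,r9) ✓  (a4,r2) ✗  (a4,r3) ✗  (a4,r7) ✓  (a4,r8) ✗
Counterexamples (restrictor pairs failing the scope): 5.

5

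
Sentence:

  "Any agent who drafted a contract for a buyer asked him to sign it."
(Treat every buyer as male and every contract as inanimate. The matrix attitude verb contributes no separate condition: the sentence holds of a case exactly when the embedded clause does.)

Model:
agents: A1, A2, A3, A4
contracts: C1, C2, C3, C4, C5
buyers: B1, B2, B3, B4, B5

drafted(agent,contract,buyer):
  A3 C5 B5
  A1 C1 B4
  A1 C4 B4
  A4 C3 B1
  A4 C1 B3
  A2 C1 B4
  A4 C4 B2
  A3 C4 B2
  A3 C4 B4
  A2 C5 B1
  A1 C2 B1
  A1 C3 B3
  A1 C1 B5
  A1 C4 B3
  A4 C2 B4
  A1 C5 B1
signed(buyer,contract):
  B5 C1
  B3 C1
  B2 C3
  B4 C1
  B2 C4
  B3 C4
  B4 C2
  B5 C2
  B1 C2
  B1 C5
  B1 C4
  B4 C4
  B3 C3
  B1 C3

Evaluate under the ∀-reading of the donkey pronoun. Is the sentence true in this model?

"him" takes "a buyer" as antecedent and "it" takes "a contract"; both are donkey pronouns co-varying with the restrictor.
Strong reading: for every (a,c,b) with drafted(a,c,b), signed(b,c).
Restrictor triples: (A1,C1,B4)→signed(B4,C1) ✓  (A1,C1,B5)→signed(B5,C1) ✓  (A1,C2,B1)→signed(B1,C2) ✓  (A1,C3,B3)→signed(B3,C3) ✓  (A1,C4,B3)→signed(B3,C4) ✓  (A1,C4,B4)→signed(B4,C4) ✓  (A1,C5,B1)→signed(B1,C5) ✓  (A2,C1,B4)→signed(B4,C1) ✓  (A2,C5,B1)→signed(B1,C5) ✓  (A3,C4,B2)→signed(B2,C4) ✓  (A3,C4,B4)→signed(B4,C4) ✓  (A3,C5,B5)→signed(B5,C5) ✗  (A4,C1,B3)→signed(B3,C1) ✓  (A4,C2,B4)→signed(B4,C2) ✓  (A4,C3,B1)→signed(B1,C3) ✓  (A4,C4,B2)→signed(B2,C4) ✓
Counterexample: (A3,C5,B5) — signed(B5,C5) does not hold.

False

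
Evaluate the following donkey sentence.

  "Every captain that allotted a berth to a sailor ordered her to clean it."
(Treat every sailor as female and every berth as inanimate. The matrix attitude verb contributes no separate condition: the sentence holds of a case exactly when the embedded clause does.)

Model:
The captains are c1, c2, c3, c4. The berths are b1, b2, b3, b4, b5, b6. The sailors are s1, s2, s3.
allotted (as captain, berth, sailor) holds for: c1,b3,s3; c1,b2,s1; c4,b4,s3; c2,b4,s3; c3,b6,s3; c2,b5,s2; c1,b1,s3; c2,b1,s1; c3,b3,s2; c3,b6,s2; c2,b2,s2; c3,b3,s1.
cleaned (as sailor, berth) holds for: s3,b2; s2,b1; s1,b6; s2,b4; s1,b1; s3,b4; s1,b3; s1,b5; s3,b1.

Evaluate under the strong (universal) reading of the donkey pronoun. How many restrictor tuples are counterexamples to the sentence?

7

"her" takes "a sailor" as antecedent and "it" takes "a berth"; both are donkey pronouns co-varying with the restrictor.
Strong reading: for every (c,b,s) with allotted(c,b,s), cleaned(s,b).
Restrictor triples: (c1,b1,s3)→cleaned(s3,b1) ✓  (c1,b2,s1)→cleaned(s1,b2) ✗  (c1,b3,s3)→cleaned(s3,b3) ✗  (c2,b1,s1)→cleaned(s1,b1) ✓  (c2,b2,s2)→cleaned(s2,b2) ✗  (c2,b4,s3)→cleaned(s3,b4) ✓  (c2,b5,s2)→cleaned(s2,b5) ✗  (c3,b3,s1)→cleaned(s1,b3) ✓  (c3,b3,s2)→cleaned(s2,b3) ✗  (c3,b6,s2)→cleaned(s2,b6) ✗  (c3,b6,s3)→cleaned(s3,b6) ✗  (c4,b4,s3)→cleaned(s3,b4) ✓
Counterexamples (restrictor triples failing the scope): 7.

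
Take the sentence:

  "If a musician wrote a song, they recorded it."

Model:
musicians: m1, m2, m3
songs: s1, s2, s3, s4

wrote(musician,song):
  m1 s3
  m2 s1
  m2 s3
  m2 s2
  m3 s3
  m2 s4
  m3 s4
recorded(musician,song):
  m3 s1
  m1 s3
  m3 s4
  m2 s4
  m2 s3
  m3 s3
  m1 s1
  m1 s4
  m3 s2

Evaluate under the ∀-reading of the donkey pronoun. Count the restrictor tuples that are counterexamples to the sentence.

2

"it" takes "a song" as antecedent — a donkey pronoun bound across the clause boundary.
Strong reading: for every (m,s) with wrote(m,s), recorded(m,s).
Restrictor pairs: (m1,s3) ✓  (m2,s1) ✗  (m2,s2) ✗  (m2,s3) ✓  (m2,s4) ✓  (m3,s3) ✓  (m3,s4) ✓
Counterexamples (restrictor pairs failing the scope): 2.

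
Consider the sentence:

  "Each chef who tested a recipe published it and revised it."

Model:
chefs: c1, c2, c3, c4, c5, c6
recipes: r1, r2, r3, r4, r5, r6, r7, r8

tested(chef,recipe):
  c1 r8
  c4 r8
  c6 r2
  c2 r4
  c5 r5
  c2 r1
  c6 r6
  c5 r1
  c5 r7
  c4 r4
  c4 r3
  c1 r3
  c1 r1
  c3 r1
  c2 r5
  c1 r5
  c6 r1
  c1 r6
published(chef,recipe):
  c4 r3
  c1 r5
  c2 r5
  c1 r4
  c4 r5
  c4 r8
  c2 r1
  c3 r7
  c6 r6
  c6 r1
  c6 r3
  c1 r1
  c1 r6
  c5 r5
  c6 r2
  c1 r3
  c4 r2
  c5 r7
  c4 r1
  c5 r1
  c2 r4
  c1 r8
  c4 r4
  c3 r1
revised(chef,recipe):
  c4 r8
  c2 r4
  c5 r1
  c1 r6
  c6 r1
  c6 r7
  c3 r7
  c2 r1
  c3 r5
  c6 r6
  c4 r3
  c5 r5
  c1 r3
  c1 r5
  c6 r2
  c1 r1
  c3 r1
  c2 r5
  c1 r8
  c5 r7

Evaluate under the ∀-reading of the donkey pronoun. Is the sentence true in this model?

False

"it" takes "a recipe" as antecedent — a donkey pronoun bound across the clause boundary.
Strong reading: for every (c,r) with tested(c,r), published(c,r) ∧ revised(c,r).
Restrictor pairs: (c1,r1) ✓  (c1,r3) ✓  (c1,r5) ✓  (c1,r6) ✓  (c1,r8) ✓  (c2,r1) ✓  (c2,r4) ✓  (c2,r5) ✓  (c3,r1) ✓  (c4,r3) ✓  (c4,r4) ✗  (c4,r8) ✓  (c5,r1) ✓  (c5,r5) ✓  (c5,r7) ✓  (c6,r1) ✓  (c6,r2) ✓  (c6,r6) ✓
Counterexample: (c4,r4) is in tested but fails the scope.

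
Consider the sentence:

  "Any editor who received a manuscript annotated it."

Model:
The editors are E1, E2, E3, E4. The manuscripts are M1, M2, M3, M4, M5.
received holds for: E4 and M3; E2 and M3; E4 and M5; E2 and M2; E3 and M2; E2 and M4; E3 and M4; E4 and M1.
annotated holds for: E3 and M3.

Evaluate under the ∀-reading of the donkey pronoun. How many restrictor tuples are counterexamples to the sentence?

"it" takes "a manuscript" as antecedent — a donkey pronoun bound across the clause boundary.
Strong reading: for every (e,m) with received(e,m), annotated(e,m).
Restrictor pairs: (E2,M2) ✗  (E2,M3) ✗  (E2,M4) ✗  (E3,M2) ✗  (E3,M4) ✗  (E4,M1) ✗  (E4,M3) ✗  (E4,M5) ✗
Counterexamples (restrictor pairs failing the scope): 8.

8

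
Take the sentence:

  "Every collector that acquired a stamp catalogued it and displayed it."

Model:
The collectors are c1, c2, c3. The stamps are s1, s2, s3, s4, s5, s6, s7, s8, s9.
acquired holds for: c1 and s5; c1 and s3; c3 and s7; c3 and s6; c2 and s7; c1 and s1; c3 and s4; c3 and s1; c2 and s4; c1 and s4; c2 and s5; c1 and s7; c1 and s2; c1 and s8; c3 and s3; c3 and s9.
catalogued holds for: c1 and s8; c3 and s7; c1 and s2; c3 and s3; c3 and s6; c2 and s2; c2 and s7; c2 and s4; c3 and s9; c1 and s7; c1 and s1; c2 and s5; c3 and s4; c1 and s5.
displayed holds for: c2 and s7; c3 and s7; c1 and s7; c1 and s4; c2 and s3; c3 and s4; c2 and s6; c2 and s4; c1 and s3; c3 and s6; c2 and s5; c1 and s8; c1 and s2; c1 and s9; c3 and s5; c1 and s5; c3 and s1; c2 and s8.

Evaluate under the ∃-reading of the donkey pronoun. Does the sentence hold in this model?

"it" takes "a stamp" as antecedent — a donkey pronoun bound across the clause boundary.
Weak reading: every collector c with some acquired-stamp has at least one acquired-stamp s such that catalogued(c,s) ∧ displayed(c,s).
Per collector: c1:✓  c2:✓  c3:✓
Every collector in the restrictor has a witness.

True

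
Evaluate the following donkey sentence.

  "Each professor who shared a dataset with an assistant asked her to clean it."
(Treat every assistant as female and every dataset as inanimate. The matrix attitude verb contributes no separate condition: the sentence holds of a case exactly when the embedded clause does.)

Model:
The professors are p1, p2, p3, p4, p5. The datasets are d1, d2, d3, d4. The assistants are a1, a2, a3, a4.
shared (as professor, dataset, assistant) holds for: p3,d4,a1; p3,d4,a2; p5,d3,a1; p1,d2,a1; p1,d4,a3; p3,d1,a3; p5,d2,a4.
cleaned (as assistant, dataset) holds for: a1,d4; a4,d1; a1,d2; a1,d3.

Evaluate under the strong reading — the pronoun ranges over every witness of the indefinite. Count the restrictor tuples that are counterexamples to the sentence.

4

"her" takes "an assistant" as antecedent and "it" takes "a dataset"; both are donkey pronouns co-varying with the restrictor.
Strong reading: for every (p,d,a) with shared(p,d,a), cleaned(a,d).
Restrictor triples: (p1,d2,a1)→cleaned(a1,d2) ✓  (p1,d4,a3)→cleaned(a3,d4) ✗  (p3,d1,a3)→cleaned(a3,d1) ✗  (p3,d4,a1)→cleaned(a1,d4) ✓  (p3,d4,a2)→cleaned(a2,d4) ✗  (p5,d2,a4)→cleaned(a4,d2) ✗  (p5,d3,a1)→cleaned(a1,d3) ✓
Counterexamples (restrictor triples failing the scope): 4.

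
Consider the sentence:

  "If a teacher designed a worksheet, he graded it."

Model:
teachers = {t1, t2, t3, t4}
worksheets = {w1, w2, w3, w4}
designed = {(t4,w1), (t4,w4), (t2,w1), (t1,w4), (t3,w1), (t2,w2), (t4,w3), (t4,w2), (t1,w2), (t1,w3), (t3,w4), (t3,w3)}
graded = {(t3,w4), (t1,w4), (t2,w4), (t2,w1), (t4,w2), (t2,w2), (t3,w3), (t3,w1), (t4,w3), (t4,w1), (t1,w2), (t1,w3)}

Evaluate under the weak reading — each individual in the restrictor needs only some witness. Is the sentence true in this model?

True

"it" takes "a worksheet" as antecedent — a donkey pronoun bound across the clause boundary.
Weak reading: every teacher t with some designed-worksheet has at least one designed-worksheet w such that graded(t,w).
Per teacher: t1:✓  t2:✓  t3:✓  t4:✓
Every teacher in the restrictor has a witness.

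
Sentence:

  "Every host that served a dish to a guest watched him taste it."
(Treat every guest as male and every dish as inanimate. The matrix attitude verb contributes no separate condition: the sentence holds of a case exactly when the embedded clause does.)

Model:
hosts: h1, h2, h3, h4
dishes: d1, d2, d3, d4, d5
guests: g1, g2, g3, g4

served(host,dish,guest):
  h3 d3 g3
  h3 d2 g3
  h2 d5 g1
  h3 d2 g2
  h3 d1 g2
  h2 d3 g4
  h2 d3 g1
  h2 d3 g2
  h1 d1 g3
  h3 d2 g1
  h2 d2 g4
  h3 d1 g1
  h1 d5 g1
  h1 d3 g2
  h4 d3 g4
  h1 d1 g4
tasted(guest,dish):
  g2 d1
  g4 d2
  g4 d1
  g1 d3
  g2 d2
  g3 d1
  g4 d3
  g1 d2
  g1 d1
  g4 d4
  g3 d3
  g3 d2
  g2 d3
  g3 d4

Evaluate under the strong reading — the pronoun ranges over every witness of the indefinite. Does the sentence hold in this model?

False

"him" takes "a guest" as antecedent and "it" takes "a dish"; both are donkey pronouns co-varying with the restrictor.
Strong reading: for every (h,d,g) with served(h,d,g), tasted(g,d).
Restrictor triples: (h1,d1,g3)→tasted(g3,d1) ✓  (h1,d1,g4)→tasted(g4,d1) ✓  (h1,d3,g2)→tasted(g2,d3) ✓  (h1,d5,g1)→tasted(g1,d5) ✗  (h2,d2,g4)→tasted(g4,d2) ✓  (h2,d3,g1)→tasted(g1,d3) ✓  (h2,d3,g2)→tasted(g2,d3) ✓  (h2,d3,g4)→tasted(g4,d3) ✓  (h2,d5,g1)→tasted(g1,d5) ✗  (h3,d1,g1)→tasted(g1,d1) ✓  (h3,d1,g2)→tasted(g2,d1) ✓  (h3,d2,g1)→tasted(g1,d2) ✓  (h3,d2,g2)→tasted(g2,d2) ✓  (h3,d2,g3)→tasted(g3,d2) ✓  (h3,d3,g3)→tasted(g3,d3) ✓  (h4,d3,g4)→tasted(g4,d3) ✓
Counterexample: (h1,d5,g1) — tasted(g1,d5) does not hold.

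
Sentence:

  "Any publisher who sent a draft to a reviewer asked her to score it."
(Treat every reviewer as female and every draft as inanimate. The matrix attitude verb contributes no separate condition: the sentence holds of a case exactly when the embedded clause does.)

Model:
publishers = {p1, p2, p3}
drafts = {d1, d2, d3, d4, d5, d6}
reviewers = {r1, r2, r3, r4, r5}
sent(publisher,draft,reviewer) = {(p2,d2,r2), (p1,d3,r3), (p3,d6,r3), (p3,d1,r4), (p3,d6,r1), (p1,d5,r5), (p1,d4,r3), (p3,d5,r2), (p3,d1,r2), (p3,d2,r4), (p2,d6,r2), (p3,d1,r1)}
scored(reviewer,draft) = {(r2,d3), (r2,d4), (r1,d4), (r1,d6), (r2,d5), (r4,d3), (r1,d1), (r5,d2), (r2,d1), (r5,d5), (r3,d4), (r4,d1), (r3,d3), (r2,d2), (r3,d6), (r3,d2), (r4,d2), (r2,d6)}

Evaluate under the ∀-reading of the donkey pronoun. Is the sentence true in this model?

True

"her" takes "a reviewer" as antecedent and "it" takes "a draft"; both are donkey pronouns co-varying with the restrictor.
Strong reading: for every (p,d,r) with sent(p,d,r), scored(r,d).
Restrictor triples: (p1,d3,r3)→scored(r3,d3) ✓  (p1,d4,r3)→scored(r3,d4) ✓  (p1,d5,r5)→scored(r5,d5) ✓  (p2,d2,r2)→scored(r2,d2) ✓  (p2,d6,r2)→scored(r2,d6) ✓  (p3,d1,r1)→scored(r1,d1) ✓  (p3,d1,r2)→scored(r2,d1) ✓  (p3,d1,r4)→scored(r4,d1) ✓  (p3,d2,r4)→scored(r4,d2) ✓  (p3,d5,r2)→scored(r2,d5) ✓  (p3,d6,r1)→scored(r1,d6) ✓  (p3,d6,r3)→scored(r3,d6) ✓
Every restrictor triple satisfies the scope.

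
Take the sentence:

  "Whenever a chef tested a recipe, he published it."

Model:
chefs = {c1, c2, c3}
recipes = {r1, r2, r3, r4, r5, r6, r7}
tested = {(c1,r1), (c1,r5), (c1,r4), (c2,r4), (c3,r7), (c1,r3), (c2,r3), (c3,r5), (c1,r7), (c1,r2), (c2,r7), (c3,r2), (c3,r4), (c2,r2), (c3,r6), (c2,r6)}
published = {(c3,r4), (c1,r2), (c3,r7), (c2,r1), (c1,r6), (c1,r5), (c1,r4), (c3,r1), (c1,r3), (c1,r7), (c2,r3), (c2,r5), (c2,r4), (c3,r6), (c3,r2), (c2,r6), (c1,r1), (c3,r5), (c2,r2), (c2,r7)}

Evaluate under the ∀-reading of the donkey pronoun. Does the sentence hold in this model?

"it" takes "a recipe" as antecedent — a donkey pronoun bound across the clause boundary.
Strong reading: for every (c,r) with tested(c,r), published(c,r).
Restrictor pairs: (c1,r1) ✓  (c1,r2) ✓  (c1,r3) ✓  (c1,r4) ✓  (c1,r5) ✓  (c1,r7) ✓  (c2,r2) ✓  (c2,r3) ✓  (c2,r4) ✓  (c2,r6) ✓  (c2,r7) ✓  (c3,r2) ✓  (c3,r4) ✓  (c3,r5) ✓  (c3,r6) ✓  (c3,r7) ✓
Every restrictor pair satisfies the scope.

True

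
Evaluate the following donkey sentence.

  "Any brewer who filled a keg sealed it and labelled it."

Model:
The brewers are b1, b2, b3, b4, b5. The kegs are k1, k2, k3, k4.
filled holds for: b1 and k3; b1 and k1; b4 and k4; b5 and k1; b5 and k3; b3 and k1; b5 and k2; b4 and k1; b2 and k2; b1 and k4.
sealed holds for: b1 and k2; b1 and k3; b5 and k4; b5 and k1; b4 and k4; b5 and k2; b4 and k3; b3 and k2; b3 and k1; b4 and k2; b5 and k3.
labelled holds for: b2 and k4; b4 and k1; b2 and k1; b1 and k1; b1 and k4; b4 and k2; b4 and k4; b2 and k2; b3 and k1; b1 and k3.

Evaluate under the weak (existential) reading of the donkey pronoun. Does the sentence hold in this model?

False

"it" takes "a keg" as antecedent — a donkey pronoun bound across the clause boundary.
Weak reading: every brewer b with some filled-keg has at least one filled-keg k such that sealed(b,k) ∧ labelled(b,k).
Per brewer: b1:✓  b2:✗  b3:✓  b4:✓  b5:✗
b2 has no witness among its filled-kegs.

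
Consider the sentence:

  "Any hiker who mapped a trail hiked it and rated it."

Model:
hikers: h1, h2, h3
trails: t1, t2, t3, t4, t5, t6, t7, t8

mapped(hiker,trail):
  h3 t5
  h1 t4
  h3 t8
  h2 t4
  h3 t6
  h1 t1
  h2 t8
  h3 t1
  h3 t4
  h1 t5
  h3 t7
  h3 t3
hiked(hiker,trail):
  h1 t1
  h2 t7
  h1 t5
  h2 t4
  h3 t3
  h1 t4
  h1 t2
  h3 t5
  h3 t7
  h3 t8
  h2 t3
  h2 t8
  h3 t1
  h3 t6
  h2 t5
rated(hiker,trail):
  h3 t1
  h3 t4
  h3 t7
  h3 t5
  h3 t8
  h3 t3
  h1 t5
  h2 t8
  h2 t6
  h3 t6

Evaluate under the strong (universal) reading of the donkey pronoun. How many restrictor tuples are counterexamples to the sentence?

4

"it" takes "a trail" as antecedent — a donkey pronoun bound across the clause boundary.
Strong reading: for every (h,t) with mapped(h,t), hiked(h,t) ∧ rated(h,t).
Restrictor pairs: (h1,t1) ✗  (h1,t4) ✗  (h1,t5) ✓  (h2,t4) ✗  (h2,t8) ✓  (h3,t1) ✓  (h3,t3) ✓  (h3,t4) ✗  (h3,t5) ✓  (h3,t6) ✓  (h3,t7) ✓  (h3,t8) ✓
Counterexamples (restrictor pairs failing the scope): 4.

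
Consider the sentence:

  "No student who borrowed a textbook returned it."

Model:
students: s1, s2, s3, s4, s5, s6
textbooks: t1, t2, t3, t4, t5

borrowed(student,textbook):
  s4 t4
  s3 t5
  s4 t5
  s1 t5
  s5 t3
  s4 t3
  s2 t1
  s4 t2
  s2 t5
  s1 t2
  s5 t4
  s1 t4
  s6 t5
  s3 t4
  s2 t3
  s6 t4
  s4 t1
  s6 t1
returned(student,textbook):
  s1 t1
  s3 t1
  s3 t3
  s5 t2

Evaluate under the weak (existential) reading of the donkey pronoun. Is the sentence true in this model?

True

"it" takes "a textbook" as antecedent — a donkey pronoun bound across the clause boundary.
Truth condition: for no (s,t) with borrowed(s,t) does returned(s,t) hold.
Restrictor pairs — does the scope hold? (s1,t2):fails  (s1,t4):fails  (s1,t5):fails  (s2,t1):fails  (s2,t3):fails  (s2,t5):fails  (s3,t4):fails  (s3,t5):fails  (s4,t1):fails  (s4,t2):fails  (s4,t3):fails  (s4,t4):fails  (s4,t5):fails  (s5,t3):fails  (s5,t4):fails  (s6,t1):fails  (s6,t4):fails  (s6,t5):fails
Scope holds for no restrictor pair, so the sentence is true.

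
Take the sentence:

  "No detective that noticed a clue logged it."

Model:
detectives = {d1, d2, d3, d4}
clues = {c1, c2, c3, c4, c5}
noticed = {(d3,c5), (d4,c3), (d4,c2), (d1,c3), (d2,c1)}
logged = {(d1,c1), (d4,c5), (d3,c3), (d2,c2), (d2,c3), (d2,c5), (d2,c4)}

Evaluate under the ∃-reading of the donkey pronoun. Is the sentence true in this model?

"it" takes "a clue" as antecedent — a donkey pronoun bound across the clause boundary.
Truth condition: for no (d,c) with noticed(d,c) does logged(d,c) hold.
Restrictor pairs — does the scope hold? (d1,c3):fails  (d2,c1):fails  (d3,c5):fails  (d4,c2):fails  (d4,c3):fails
Scope holds for no restrictor pair, so the sentence is true.

True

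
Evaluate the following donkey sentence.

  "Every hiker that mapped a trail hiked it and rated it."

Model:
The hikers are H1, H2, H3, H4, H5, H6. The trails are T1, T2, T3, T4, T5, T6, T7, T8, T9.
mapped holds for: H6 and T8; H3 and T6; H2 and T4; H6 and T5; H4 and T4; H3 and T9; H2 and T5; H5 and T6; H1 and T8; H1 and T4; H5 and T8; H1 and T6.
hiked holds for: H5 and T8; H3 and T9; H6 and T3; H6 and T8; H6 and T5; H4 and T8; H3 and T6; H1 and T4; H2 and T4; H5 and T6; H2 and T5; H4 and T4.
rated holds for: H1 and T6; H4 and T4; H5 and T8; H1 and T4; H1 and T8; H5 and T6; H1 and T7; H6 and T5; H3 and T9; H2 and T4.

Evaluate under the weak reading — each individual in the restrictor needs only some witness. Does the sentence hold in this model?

True

"it" takes "a trail" as antecedent — a donkey pronoun bound across the clause boundary.
Weak reading: every hiker h with some mapped-trail has at least one mapped-trail t such that hiked(h,t) ∧ rated(h,t).
Per hiker: H1:✓  H2:✓  H3:✓  H4:✓  H5:✓  H6:✓
Every hiker in the restrictor has a witness.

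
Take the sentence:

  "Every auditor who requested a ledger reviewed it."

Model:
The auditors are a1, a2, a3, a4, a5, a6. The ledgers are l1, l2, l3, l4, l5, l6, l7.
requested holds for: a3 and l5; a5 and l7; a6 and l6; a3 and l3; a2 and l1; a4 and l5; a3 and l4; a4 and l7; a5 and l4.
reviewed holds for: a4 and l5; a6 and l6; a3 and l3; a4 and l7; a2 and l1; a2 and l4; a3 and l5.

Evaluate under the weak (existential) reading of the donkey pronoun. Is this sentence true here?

False

"it" takes "a ledger" as antecedent — a donkey pronoun bound across the clause boundary.
Weak reading: every auditor a with some requested-ledger has at least one requested-ledger l such that reviewed(a,l).
Per auditor: a2:✓  a3:✓  a4:✓  a5:✗  a6:✓
a5 has no witness among its requested-ledgers.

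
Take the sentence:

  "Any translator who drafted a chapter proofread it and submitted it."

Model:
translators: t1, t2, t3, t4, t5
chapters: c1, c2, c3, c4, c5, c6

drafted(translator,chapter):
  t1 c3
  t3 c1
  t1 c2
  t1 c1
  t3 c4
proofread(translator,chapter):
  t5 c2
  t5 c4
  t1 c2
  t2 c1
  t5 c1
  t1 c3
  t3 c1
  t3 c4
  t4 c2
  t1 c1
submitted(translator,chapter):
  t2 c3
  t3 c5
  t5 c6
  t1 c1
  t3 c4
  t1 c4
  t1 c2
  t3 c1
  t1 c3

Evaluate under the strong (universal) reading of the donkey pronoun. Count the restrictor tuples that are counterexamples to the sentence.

"it" takes "a chapter" as antecedent — a donkey pronoun bound across the clause boundary.
Strong reading: for every (t,c) with drafted(t,c), proofread(t,c) ∧ submitted(t,c).
Restrictor pairs: (t1,c1) ✓  (t1,c2) ✓  (t1,c3) ✓  (t3,c1) ✓  (t3,c4) ✓
Counterexamples (restrictor pairs failing the scope): 0.

0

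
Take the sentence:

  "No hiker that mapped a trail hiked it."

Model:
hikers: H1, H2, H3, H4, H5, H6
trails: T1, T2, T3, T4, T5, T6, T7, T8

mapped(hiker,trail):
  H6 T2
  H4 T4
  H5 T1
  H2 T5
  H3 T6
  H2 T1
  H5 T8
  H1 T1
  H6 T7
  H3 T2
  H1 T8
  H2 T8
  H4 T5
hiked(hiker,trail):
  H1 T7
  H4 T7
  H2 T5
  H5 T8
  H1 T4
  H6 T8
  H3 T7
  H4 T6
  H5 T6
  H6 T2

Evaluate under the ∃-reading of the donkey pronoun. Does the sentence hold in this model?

"it" takes "a trail" as antecedent — a donkey pronoun bound across the clause boundary.
Truth condition: for no (h,t) with mapped(h,t) does hiked(h,t) hold.
Restrictor pairs — does the scope hold? (H1,T1):fails  (H1,T8):fails  (H2,T1):fails  (H2,T5):holds  (H2,T8):fails  (H3,T2):fails  (H3,T6):fails  (H4,T4):fails  (H4,T5):fails  (H5,T1):fails  (H5,T8):holds  (H6,T2):holds  (H6,T7):fails
Scope holds for 3 pair(s), so the sentence is false.

False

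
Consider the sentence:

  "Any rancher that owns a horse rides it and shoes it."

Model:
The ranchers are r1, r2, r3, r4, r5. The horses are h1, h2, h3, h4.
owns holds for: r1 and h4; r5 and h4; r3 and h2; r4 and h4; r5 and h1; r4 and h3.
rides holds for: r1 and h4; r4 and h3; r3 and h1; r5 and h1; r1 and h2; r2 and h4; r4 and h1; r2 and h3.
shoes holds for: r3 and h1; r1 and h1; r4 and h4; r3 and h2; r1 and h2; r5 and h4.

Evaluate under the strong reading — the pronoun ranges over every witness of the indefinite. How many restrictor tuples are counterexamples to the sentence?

"it" takes "a horse" as antecedent — a donkey pronoun bound across the clause boundary.
Strong reading: for every (r,h) with owns(r,h), rides(r,h) ∧ shoes(r,h).
Restrictor pairs: (r1,h4) ✗  (r3,h2) ✗  (r4,h3) ✗  (r4,h4) ✗  (r5,h1) ✗  (r5,h4) ✗
Counterexamples (restrictor pairs failing the scope): 6.

6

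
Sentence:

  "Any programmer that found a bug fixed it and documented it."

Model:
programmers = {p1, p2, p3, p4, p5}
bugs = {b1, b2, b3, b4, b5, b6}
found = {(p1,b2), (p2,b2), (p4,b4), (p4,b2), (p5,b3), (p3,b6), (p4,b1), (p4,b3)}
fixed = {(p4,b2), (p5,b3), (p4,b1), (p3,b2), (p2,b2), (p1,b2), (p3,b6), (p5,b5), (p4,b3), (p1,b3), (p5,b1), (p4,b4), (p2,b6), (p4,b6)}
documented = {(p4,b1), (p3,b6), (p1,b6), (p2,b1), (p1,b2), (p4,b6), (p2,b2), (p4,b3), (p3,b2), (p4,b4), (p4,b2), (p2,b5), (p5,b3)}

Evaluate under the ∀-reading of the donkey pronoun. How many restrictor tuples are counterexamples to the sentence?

"it" takes "a bug" as antecedent — a donkey pronoun bound across the clause boundary.
Strong reading: for every (p,b) with found(p,b), fixed(p,b) ∧ documented(p,b).
Restrictor pairs: (p1,b2) ✓  (p2,b2) ✓  (p3,b6) ✓  (p4,b1) ✓  (p4,b2) ✓  (p4,b3) ✓  (p4,b4) ✓  (p5,b3) ✓
Counterexamples (restrictor pairs failing the scope): 0.

0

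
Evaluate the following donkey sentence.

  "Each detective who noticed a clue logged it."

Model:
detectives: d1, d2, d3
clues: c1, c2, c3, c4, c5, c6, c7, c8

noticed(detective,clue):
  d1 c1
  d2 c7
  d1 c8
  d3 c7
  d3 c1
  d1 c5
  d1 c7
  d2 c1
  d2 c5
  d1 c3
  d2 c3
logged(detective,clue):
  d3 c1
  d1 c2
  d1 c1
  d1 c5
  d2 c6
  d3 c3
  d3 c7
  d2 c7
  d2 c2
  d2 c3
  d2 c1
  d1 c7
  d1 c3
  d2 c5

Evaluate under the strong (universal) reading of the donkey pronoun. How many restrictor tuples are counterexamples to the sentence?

"it" takes "a clue" as antecedent — a donkey pronoun bound across the clause boundary.
Strong reading: for every (d,c) with noticed(d,c), logged(d,c).
Restrictor pairs: (d1,c1) ✓  (d1,c3) ✓  (d1,c5) ✓  (d1,c7) ✓  (d1,c8) ✗  (d2,c1) ✓  (d2,c3) ✓  (d2,c5) ✓  (d2,c7) ✓  (d3,c1) ✓  (d3,c7) ✓
Counterexamples (restrictor pairs failing the scope): 1.

1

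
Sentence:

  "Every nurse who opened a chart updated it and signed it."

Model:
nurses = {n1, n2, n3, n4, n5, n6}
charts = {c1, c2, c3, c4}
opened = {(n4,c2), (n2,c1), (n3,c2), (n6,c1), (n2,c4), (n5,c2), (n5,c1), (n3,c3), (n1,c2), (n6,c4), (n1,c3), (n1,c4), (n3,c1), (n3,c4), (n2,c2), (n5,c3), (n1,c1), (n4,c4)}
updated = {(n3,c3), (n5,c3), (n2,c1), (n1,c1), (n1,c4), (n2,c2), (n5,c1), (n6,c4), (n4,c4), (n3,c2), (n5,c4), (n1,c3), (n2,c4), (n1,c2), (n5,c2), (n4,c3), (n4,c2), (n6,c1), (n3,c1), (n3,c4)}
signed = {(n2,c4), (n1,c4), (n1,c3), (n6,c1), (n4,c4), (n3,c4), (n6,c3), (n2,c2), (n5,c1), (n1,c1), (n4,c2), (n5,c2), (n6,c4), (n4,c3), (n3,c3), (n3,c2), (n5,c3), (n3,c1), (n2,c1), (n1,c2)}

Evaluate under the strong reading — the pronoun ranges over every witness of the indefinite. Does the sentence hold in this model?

"it" takes "a chart" as antecedent — a donkey pronoun bound across the clause boundary.
Strong reading: for every (n,c) with opened(n,c), updated(n,c) ∧ signed(n,c).
Restrictor pairs: (n1,c1) ✓  (n1,c2) ✓  (n1,c3) ✓  (n1,c4) ✓  (n2,c1) ✓  (n2,c2) ✓  (n2,c4) ✓  (n3,c1) ✓  (n3,c2) ✓  (n3,c3) ✓  (n3,c4) ✓  (n4,c2) ✓  (n4,c4) ✓  (n5,c1) ✓  (n5,c2) ✓  (n5,c3) ✓  (n6,c1) ✓  (n6,c4) ✓
Every restrictor pair satisfies the scope.

True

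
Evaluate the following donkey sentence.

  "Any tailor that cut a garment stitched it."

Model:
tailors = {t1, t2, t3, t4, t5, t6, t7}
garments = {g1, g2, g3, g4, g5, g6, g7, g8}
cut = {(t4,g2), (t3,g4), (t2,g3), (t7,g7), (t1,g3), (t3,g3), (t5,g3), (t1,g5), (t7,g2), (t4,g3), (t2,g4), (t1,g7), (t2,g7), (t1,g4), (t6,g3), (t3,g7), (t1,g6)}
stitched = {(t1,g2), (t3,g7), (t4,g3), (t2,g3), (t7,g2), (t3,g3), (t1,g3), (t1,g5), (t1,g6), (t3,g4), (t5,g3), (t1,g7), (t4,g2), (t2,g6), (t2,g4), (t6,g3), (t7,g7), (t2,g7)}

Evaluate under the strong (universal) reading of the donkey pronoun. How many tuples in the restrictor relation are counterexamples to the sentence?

1

"it" takes "a garment" as antecedent — a donkey pronoun bound across the clause boundary.
Strong reading: for every (t,g) with cut(t,g), stitched(t,g).
Restrictor pairs: (t1,g3) ✓  (t1,g4) ✗  (t1,g5) ✓  (t1,g6) ✓  (t1,g7) ✓  (t2,g3) ✓  (t2,g4) ✓  (t2,g7) ✓  (t3,g3) ✓  (t3,g4) ✓  (t3,g7) ✓  (t4,g2) ✓  (t4,g3) ✓  (t5,g3) ✓  (t6,g3) ✓  (t7,g2) ✓  (t7,g7) ✓
Counterexamples (restrictor pairs failing the scope): 1.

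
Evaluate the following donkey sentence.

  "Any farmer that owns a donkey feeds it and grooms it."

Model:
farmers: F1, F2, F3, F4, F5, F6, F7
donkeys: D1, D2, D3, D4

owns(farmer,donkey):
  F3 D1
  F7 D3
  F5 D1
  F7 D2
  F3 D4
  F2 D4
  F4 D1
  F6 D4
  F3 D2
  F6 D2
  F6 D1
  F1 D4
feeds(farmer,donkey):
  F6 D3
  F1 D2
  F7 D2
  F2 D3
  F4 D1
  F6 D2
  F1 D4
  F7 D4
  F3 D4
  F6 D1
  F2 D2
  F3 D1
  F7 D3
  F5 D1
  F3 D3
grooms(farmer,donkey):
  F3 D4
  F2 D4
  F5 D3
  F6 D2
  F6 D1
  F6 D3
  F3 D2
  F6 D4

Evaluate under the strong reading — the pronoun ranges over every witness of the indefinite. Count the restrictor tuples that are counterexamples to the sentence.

"it" takes "a donkey" as antecedent — a donkey pronoun bound across the clause boundary.
Strong reading: for every (f,d) with owns(f,d), feeds(f,d) ∧ grooms(f,d).
Restrictor pairs: (F1,D4) ✗  (F2,D4) ✗  (F3,D1) ✗  (F3,D2) ✗  (F3,D4) ✓  (F4,D1) ✗  (F5,D1) ✗  (F6,D1) ✓  (F6,D2) ✓  (F6,D4) ✗  (F7,D2) ✗  (F7,D3) ✗
Counterexamples (restrictor pairs failing the scope): 9.

9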